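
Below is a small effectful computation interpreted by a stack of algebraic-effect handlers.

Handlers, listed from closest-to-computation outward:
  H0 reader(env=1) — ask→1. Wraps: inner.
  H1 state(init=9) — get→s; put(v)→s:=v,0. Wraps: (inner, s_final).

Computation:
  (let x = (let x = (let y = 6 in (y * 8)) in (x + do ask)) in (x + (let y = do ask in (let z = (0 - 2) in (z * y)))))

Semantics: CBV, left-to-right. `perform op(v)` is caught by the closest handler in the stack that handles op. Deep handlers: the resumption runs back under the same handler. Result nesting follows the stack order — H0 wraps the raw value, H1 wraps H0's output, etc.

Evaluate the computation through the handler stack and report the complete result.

Step-by-step:
ask @ H0 ⇒ 1
ask @ H0 ⇒ 1
H0 returns 47
H1 returns (47, 9)
= (47, 9)

Answer: (47, 9)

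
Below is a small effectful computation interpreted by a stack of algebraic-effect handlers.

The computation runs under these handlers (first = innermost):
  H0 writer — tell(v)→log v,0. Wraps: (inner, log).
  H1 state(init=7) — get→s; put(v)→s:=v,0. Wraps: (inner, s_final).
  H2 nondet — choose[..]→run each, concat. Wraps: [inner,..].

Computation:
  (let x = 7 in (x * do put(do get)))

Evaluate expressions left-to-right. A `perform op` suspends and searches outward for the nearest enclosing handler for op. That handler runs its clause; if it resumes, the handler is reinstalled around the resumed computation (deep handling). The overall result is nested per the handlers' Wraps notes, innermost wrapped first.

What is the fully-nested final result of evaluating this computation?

Answer: [((0, ()), 7)]

Working:
get @ H1 ⇒ 7
put(7) @ H1 ⇒ s:=7
H0 returns (0, ())
H1 returns ((0, ()), 7)
H2 returns [((0, ()), 7)]
= [((0, ()), 7)]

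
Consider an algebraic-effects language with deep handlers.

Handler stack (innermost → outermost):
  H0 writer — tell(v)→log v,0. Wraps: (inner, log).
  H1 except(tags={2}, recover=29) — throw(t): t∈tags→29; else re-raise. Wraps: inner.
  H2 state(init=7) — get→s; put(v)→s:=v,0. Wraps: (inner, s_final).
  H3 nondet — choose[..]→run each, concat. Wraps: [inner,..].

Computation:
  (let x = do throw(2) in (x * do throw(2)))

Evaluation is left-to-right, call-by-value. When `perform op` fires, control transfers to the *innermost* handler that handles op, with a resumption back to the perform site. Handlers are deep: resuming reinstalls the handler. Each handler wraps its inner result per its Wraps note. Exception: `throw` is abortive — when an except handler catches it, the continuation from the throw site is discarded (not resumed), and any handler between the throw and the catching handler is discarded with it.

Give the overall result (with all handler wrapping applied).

Answer: [(29, 7)]

Working:
throw(2) @ H1 caught ⇒ 29
H2 returns (29, 7)
H3 returns [(29, 7)]
= [(29, 7)]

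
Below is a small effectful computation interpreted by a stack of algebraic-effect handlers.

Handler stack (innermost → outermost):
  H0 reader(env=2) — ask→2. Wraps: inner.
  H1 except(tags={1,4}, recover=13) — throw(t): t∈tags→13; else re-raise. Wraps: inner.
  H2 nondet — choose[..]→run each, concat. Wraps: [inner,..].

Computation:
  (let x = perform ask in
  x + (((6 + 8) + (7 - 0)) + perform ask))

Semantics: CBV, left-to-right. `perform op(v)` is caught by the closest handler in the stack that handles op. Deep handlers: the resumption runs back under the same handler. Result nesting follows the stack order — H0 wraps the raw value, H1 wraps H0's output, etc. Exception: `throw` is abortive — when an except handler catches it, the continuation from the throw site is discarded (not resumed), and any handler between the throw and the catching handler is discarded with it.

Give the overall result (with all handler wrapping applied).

Answer: [25]

Evaluation trace:
ask @ H0 ⇒ 2
ask @ H0 ⇒ 2
H0 returns 25
H1 returns 25
H2 returns [25]
= [25]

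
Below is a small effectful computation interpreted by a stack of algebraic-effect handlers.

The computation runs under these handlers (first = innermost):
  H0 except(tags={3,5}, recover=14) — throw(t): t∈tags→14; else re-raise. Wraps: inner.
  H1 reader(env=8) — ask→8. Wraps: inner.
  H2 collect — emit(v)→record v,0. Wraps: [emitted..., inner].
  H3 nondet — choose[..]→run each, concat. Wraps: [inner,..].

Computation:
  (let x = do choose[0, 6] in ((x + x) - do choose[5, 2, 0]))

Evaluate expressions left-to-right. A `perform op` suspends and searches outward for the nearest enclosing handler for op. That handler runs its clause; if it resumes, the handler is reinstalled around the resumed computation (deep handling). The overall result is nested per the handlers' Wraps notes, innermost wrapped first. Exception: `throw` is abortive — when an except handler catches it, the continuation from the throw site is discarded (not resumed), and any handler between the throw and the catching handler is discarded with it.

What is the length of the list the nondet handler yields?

Answer: 6

Working:
choose[0, 6] @ H3
  branch[0] choose=0:
    choose[5, 2, 0] @ H3
      branch[0] choose=5:
        H0 returns -5
        H1 returns -5
        H2 returns [-5]
        H3 returns [[-5]]
      branch[1] choose=2:
        H0 returns -2
        H1 returns -2
        H2 returns [-2]
        H3 returns [[-2]]
      branch[2] choose=0:
        H0 returns 0
        H1 returns 0
        H2 returns [0]
        H3 returns [[0]]
  branch[1] choose=6:
    choose[5, 2, 0] @ H3
      branch[0] choose=5:
        H0 returns 7
        H1 returns 7
        H2 returns [7]
        H3 returns [[7]]
      branch[1] choose=2:
        H0 returns 10
        H1 returns 10
        H2 returns [10]
        H3 returns [[10]]
      branch[2] choose=0:
        H0 returns 12
        H1 returns 12
        H2 returns [12]
        H3 returns [[12]]
= [[-5], [-2], [0], [7], [10], [12]]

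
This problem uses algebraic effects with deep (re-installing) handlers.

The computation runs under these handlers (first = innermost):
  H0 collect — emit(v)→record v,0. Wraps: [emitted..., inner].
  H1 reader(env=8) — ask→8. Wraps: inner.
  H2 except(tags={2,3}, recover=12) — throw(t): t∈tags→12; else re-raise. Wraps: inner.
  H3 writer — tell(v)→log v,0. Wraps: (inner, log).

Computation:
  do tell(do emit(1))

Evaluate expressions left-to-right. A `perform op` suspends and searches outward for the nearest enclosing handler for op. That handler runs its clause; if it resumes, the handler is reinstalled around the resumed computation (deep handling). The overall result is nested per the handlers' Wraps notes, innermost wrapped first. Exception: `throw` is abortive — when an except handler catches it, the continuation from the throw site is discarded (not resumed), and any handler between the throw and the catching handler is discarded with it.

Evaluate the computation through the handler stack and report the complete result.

Answer: ([1, 0], (0))

Step-by-step:
emit(1) @ H0 ⇒ out+=1
tell(0) @ H3 ⇒ log+=0
H0 returns [1, 0]
H1 returns [1, 0]
H2 returns [1, 0]
H3 returns ([1, 0], (0))
= ([1, 0], (0))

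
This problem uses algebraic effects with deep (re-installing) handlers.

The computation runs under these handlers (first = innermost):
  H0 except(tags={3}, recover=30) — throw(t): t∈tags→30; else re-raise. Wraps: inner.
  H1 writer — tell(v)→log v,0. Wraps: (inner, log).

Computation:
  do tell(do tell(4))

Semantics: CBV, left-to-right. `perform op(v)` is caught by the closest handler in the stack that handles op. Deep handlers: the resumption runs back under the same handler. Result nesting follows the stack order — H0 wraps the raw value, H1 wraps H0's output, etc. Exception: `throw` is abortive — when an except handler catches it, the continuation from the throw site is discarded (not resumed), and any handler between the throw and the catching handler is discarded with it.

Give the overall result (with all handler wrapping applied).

Answer: (0, (4, 0))

Evaluation trace:
tell(4) @ H1 ⇒ log+=4
tell(0) @ H1 ⇒ log+=0
H0 returns 0
H1 returns (0, (4, 0))
= (0, (4, 0))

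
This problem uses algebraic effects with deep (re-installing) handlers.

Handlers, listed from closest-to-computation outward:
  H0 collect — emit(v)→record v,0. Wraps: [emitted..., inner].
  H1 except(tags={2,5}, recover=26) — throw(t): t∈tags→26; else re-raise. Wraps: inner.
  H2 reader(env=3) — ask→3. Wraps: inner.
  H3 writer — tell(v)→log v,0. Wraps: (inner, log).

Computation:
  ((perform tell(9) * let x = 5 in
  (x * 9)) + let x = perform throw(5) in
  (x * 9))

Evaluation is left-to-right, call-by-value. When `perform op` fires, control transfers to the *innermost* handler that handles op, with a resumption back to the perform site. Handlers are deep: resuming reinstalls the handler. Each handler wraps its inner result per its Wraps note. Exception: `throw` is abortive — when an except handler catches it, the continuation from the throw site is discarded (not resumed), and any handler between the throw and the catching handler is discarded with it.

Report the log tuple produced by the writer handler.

Answer: (9)

Evaluation trace:
tell(9) @ H3 ⇒ log+=9
throw(5) @ H1 caught ⇒ 26
H2 returns 26
H3 returns (26, (9))
= (26, (9))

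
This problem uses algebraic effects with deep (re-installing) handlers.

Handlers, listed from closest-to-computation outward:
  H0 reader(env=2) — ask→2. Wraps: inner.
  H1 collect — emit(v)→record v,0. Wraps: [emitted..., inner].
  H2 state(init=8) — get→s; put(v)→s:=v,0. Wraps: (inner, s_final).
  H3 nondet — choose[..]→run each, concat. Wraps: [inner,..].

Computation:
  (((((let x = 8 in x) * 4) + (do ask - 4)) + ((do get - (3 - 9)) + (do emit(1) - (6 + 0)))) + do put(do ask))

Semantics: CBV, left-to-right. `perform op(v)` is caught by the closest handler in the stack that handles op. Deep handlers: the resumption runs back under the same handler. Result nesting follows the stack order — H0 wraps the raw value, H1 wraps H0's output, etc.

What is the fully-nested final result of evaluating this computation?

Step-by-step:
ask @ H0 ⇒ 2
get @ H2 ⇒ 8
emit(1) @ H1 ⇒ out+=1
ask @ H0 ⇒ 2
put(2) @ H2 ⇒ s:=2
H0 returns 38
H1 returns [1, 38]
H2 returns ([1, 38], 2)
H3 returns [([1, 38], 2)]
= [([1, 38], 2)]

Answer: [([1, 38], 2)]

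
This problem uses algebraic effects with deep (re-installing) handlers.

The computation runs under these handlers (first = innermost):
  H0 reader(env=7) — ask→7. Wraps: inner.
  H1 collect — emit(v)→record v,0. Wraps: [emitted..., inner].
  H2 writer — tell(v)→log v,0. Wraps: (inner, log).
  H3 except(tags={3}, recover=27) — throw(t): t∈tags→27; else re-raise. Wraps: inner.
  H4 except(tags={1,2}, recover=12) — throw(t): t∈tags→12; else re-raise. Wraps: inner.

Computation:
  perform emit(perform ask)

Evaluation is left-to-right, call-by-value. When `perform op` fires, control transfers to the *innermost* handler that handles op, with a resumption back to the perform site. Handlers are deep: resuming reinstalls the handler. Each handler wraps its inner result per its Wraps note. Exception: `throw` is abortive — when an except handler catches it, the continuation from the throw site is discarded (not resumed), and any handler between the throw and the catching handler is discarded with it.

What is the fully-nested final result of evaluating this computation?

Evaluation trace:
ask @ H0 ⇒ 7
emit(7) @ H1 ⇒ out+=7
H0 returns 0
H1 returns [7, 0]
H2 returns ([7, 0], ())
H3 returns ([7, 0], ())
H4 returns ([7, 0], ())
= ([7, 0], ())

Answer: ([7, 0], ())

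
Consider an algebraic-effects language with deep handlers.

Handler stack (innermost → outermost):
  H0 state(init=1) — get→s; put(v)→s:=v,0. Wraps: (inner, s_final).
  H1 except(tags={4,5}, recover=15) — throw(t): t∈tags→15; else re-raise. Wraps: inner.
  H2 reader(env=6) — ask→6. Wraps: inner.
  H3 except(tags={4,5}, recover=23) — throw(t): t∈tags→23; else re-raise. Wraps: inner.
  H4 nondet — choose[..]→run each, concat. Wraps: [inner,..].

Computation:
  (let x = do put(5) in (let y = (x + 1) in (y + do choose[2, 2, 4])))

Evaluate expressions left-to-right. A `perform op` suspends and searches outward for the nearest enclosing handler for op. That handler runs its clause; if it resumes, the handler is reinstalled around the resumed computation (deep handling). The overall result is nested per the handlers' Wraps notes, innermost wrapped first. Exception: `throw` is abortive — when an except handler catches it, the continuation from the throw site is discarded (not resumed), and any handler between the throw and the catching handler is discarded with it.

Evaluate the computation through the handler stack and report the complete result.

Answer: [(3, 5), (3, 5), (5, 5)]

Working:
put(5) @ H0 ⇒ s:=5
choose[2, 2, 4] @ H4
  branch[0] choose=2:
    H0 returns (3, 5)
    H1 returns (3, 5)
    H2 returns (3, 5)
    H3 returns (3, 5)
    H4 returns [(3, 5)]
  branch[1] choose=2:
    H0 returns (3, 5)
    H1 returns (3, 5)
    H2 returns (3, 5)
    H3 returns (3, 5)
    H4 returns [(3, 5)]
  branch[2] choose=4:
    H0 returns (5, 5)
    H1 returns (5, 5)
    H2 returns (5, 5)
    H3 returns (5, 5)
    H4 returns [(5, 5)]
= [(3, 5), (3, 5), (5, 5)]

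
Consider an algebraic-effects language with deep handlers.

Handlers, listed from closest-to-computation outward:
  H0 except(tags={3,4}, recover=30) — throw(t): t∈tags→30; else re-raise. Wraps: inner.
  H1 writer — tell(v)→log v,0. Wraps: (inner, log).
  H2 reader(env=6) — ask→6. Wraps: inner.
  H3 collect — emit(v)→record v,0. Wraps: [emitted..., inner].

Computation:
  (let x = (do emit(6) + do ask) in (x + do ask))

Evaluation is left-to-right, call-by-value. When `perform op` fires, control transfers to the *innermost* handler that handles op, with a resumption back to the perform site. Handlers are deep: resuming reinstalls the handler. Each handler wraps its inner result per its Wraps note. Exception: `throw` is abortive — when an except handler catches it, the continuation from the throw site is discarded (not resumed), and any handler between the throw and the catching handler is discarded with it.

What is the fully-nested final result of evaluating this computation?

Evaluation trace:
emit(6) @ H3 ⇒ out+=6
ask @ H2 ⇒ 6
ask @ H2 ⇒ 6
H0 returns 12
H1 returns (12, ())
H2 returns (12, ())
H3 returns [6, (12, ())]
= [6, (12, ())]

Answer: [6, (12, ())]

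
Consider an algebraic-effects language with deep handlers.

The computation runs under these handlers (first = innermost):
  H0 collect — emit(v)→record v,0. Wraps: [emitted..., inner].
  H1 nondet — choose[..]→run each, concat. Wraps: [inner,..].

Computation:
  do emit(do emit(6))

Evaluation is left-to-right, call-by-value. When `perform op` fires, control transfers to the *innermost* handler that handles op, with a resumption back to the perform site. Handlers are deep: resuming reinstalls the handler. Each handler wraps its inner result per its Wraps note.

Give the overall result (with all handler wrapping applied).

Answer: [[6, 0, 0]]

Working:
emit(6) @ H0 ⇒ out+=6
emit(0) @ H0 ⇒ out+=0
H0 returns [6, 0, 0]
H1 returns [[6, 0, 0]]
= [[6, 0, 0]]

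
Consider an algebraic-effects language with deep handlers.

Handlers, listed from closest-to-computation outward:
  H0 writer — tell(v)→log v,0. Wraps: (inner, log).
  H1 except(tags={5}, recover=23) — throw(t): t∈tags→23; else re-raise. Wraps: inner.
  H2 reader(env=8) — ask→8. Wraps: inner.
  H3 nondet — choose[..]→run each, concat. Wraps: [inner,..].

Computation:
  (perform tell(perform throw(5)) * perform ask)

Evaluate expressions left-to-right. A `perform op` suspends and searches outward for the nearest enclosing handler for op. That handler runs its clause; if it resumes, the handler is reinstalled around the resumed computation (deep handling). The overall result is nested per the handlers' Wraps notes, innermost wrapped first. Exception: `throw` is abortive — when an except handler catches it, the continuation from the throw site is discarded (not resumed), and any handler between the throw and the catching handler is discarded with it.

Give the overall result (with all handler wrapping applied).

Evaluation trace:
throw(5) @ H1 caught ⇒ 23
H2 returns 23
H3 returns [23]
= [23]

Answer: [23]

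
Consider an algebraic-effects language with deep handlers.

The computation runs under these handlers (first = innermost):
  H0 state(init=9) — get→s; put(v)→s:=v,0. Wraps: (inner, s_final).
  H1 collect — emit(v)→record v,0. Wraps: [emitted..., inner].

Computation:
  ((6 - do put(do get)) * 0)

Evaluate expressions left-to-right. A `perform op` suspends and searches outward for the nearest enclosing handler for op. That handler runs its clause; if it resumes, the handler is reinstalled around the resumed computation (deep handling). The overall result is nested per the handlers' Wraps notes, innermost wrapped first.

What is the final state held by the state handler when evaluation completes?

Answer: 9

Step-by-step:
get @ H0 ⇒ 9
put(9) @ H0 ⇒ s:=9
H0 returns (0, 9)
H1 returns [(0, 9)]
= [(0, 9)]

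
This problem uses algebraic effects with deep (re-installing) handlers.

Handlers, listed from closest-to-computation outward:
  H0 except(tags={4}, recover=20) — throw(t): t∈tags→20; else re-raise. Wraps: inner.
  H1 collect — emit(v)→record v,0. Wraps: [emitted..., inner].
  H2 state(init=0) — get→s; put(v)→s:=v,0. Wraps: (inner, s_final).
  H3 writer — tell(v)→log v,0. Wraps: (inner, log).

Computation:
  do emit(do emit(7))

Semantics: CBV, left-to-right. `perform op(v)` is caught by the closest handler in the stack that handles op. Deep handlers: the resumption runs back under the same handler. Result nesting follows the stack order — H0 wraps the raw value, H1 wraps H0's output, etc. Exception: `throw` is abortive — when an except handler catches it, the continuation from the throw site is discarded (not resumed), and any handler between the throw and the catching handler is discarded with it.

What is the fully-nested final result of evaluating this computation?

Working:
emit(7) @ H1 ⇒ out+=7
emit(0) @ H1 ⇒ out+=0
H0 returns 0
H1 returns [7, 0, 0]
H2 returns ([7, 0, 0], 0)
H3 returns (([7, 0, 0], 0), ())
= (([7, 0, 0], 0), ())

Answer: (([7, 0, 0], 0), ())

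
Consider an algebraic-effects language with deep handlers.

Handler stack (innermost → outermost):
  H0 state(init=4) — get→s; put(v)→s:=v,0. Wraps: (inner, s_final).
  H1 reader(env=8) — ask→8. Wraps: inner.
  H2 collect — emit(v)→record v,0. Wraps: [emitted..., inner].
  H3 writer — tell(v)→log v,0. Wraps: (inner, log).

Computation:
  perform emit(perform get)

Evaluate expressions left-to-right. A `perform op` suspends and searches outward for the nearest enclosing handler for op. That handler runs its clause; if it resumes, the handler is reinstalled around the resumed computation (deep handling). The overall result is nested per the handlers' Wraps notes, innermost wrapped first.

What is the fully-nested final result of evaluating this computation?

Step-by-step:
get @ H0 ⇒ 4
emit(4) @ H2 ⇒ out+=4
H0 returns (0, 4)
H1 returns (0, 4)
H2 returns [4, (0, 4)]
H3 returns ([4, (0, 4)], ())
= ([4, (0, 4)], ())

Answer: ([4, (0, 4)], ())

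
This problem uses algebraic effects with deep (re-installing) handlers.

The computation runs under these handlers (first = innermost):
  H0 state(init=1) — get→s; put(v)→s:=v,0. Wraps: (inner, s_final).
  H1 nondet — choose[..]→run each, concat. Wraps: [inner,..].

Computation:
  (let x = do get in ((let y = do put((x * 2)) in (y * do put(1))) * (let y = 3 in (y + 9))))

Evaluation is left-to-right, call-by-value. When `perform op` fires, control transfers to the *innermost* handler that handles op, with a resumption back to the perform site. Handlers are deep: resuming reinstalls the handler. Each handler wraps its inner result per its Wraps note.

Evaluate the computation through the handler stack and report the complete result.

Answer: [(0, 1)]

Evaluation trace:
get @ H0 ⇒ 1
put(2) @ H0 ⇒ s:=2
put(1) @ H0 ⇒ s:=1
H0 returns (0, 1)
H1 returns [(0, 1)]
= [(0, 1)]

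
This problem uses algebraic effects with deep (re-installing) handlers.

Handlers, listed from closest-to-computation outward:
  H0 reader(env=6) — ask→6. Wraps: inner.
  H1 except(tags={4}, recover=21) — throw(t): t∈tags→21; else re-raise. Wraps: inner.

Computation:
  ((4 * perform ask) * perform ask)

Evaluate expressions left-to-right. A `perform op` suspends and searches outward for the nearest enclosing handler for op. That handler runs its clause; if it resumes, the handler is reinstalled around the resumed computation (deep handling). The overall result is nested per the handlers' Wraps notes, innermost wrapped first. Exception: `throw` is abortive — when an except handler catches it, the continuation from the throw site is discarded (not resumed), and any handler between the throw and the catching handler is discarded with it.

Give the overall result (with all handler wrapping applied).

Step-by-step:
ask @ H0 ⇒ 6
ask @ H0 ⇒ 6
H0 returns 144
H1 returns 144
= 144

Answer: 144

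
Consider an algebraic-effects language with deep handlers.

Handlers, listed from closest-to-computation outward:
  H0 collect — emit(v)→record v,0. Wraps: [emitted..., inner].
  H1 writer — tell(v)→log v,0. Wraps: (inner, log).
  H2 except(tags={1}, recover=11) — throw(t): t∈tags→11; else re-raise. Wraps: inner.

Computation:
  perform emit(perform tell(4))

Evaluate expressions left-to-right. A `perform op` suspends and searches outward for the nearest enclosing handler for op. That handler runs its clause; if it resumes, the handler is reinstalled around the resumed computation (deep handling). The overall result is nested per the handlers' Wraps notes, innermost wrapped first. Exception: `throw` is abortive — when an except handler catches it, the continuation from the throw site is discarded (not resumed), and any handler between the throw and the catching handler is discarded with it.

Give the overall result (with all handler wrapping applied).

Step-by-step:
tell(4) @ H1 ⇒ log+=4
emit(0) @ H0 ⇒ out+=0
H0 returns [0, 0]
H1 returns ([0, 0], (4))
H2 returns ([0, 0], (4))
= ([0, 0], (4))

Answer: ([0, 0], (4))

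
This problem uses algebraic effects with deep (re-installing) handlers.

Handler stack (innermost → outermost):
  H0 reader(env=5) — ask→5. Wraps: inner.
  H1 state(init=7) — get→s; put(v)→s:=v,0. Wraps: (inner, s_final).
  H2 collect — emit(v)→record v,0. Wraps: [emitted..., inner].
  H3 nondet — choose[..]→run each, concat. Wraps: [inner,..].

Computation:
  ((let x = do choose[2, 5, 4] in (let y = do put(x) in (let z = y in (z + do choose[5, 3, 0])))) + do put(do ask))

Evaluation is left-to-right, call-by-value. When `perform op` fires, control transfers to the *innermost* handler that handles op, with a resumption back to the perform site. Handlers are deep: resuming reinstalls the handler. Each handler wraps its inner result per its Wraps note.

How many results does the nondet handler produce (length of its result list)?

Step-by-step:
choose[2, 5, 4] @ H3
  branch[0] choose=2:
    put(2) @ H1 ⇒ s:=2
    choose[5, 3, 0] @ H3
      branch[0] choose=5:
        ask @ H0 ⇒ 5
        put(5) @ H1 ⇒ s:=5
        H0 returns 5
        H1 returns (5, 5)
        H2 returns [(5, 5)]
        H3 returns [[(5, 5)]]
      branch[1] choose=3:
        ask @ H0 ⇒ 5
        put(5) @ H1 ⇒ s:=5
        H0 returns 3
        H1 returns (3, 5)
        H2 returns [(3, 5)]
        H3 returns [[(3, 5)]]
      branch[2] choose=0:
        ask @ H0 ⇒ 5
        put(5) @ H1 ⇒ s:=5
        H0 returns 0
        H1 returns (0, 5)
        H2 returns [(0, 5)]
        H3 returns [[(0, 5)]]
  branch[1] choose=5:
    put(5) @ H1 ⇒ s:=5
    choose[5, 3, 0] @ H3
      branch[0] choose=5:
        ask @ H0 ⇒ 5
        put(5) @ H1 ⇒ s:=5
        H0 returns 5
        H1 returns (5, 5)
        H2 returns [(5, 5)]
        H3 returns [[(5, 5)]]
      branch[1] choose=3:
        ask @ H0 ⇒ 5
        put(5) @ H1 ⇒ s:=5
        H0 returns 3
        H1 returns (3, 5)
        H2 returns [(3, 5)]
        H3 returns [[(3, 5)]]
      branch[2] choose=0:
        ask @ H0 ⇒ 5
        put(5) @ H1 ⇒ s:=5
        H0 returns 0
        H1 returns (0, 5)
        H2 returns [(0, 5)]
        H3 returns [[(0, 5)]]
  branch[2] choose=4:
    put(4) @ H1 ⇒ s:=4
    choose[5, 3, 0] @ H3
      branch[0] choose=5:
        ask @ H0 ⇒ 5
        put(5) @ H1 ⇒ s:=5
        H0 returns 5
        H1 returns (5, 5)
        H2 returns [(5, 5)]
        H3 returns [[(5, 5)]]
      branch[1] choose=3:
        ask @ H0 ⇒ 5
        put(5) @ H1 ⇒ s:=5
        H0 returns 3
        H1 returns (3, 5)
        H2 returns [(3, 5)]
        H3 returns [[(3, 5)]]
      branch[2] choose=0:
        ask @ H0 ⇒ 5
        put(5) @ H1 ⇒ s:=5
        H0 returns 0
        H1 returns (0, 5)
        H2 returns [(0, 5)]
        H3 returns [[(0, 5)]]
= [[(5, 5)], [(3, 5)], [(0, 5)], [(5, 5)], [(3, 5)], [(0, 5)], [(5, 5)], [(3, 5)], [(0, 5)]]

Answer: 9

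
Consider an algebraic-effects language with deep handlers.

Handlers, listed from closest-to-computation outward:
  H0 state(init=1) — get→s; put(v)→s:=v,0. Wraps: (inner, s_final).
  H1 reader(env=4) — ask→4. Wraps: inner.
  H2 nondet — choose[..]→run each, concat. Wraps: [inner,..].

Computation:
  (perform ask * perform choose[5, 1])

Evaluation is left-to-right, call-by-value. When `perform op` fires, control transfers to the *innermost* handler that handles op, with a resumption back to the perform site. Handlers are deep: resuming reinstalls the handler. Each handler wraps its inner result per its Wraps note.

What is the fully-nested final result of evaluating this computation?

Answer: [(20, 1), (4, 1)]

Step-by-step:
ask @ H1 ⇒ 4
choose[5, 1] @ H2
  branch[0] choose=5:
    H0 returns (20, 1)
    H1 returns (20, 1)
    H2 returns [(20, 1)]
  branch[1] choose=1:
    H0 returns (4, 1)
    H1 returns (4, 1)
    H2 returns [(4, 1)]
= [(20, 1), (4, 1)]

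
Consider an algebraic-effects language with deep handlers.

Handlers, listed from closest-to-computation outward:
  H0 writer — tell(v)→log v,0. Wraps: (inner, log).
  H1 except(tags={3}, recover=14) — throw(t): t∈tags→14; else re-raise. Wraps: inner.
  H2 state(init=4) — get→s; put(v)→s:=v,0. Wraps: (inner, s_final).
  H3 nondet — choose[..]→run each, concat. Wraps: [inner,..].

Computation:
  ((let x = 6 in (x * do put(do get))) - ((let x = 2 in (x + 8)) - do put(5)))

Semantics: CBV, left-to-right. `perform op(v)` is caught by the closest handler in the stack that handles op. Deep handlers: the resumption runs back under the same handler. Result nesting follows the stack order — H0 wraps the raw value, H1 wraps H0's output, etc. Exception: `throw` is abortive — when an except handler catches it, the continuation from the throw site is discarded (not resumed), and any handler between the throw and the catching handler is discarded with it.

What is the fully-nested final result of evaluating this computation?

Step-by-step:
get @ H2 ⇒ 4
put(4) @ H2 ⇒ s:=4
put(5) @ H2 ⇒ s:=5
H0 returns (-10, ())
H1 returns (-10, ())
H2 returns ((-10, ()), 5)
H3 returns [((-10, ()), 5)]
= [((-10, ()), 5)]

Answer: [((-10, ()), 5)]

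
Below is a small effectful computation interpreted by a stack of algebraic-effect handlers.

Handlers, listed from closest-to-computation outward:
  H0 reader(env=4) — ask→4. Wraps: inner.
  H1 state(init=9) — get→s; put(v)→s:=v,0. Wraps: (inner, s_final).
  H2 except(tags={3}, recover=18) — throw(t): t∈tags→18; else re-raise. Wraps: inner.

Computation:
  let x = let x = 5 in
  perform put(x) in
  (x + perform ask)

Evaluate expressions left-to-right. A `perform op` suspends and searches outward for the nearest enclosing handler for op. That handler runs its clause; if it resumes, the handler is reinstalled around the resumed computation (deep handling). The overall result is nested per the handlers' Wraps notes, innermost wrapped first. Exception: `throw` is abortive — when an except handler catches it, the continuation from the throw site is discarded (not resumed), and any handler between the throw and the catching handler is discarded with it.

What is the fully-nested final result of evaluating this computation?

Step-by-step:
put(5) @ H1 ⇒ s:=5
ask @ H0 ⇒ 4
H0 returns 4
H1 returns (4, 5)
H2 returns (4, 5)
= (4, 5)

Answer: (4, 5)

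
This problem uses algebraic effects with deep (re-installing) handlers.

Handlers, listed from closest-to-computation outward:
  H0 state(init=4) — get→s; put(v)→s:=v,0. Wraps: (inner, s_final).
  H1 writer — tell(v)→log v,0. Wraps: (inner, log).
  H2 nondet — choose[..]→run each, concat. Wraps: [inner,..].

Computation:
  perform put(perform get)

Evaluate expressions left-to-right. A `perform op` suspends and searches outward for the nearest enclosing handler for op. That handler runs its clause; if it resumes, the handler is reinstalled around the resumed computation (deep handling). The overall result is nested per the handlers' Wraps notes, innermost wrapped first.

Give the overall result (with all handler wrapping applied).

Evaluation trace:
get @ H0 ⇒ 4
put(4) @ H0 ⇒ s:=4
H0 returns (0, 4)
H1 returns ((0, 4), ())
H2 returns [((0, 4), ())]
= [((0, 4), ())]

Answer: [((0, 4), ())]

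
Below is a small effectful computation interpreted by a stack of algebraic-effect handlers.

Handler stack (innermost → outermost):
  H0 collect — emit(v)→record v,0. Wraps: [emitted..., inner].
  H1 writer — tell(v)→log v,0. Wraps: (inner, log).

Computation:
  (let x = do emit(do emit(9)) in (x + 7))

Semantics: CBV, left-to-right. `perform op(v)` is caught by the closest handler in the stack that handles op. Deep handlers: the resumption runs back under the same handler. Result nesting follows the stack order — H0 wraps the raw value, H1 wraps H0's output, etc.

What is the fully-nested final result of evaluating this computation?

Answer: ([9, 0, 7], ())

Evaluation trace:
emit(9) @ H0 ⇒ out+=9
emit(0) @ H0 ⇒ out+=0
H0 returns [9, 0, 7]
H1 returns ([9, 0, 7], ())
= ([9, 0, 7], ())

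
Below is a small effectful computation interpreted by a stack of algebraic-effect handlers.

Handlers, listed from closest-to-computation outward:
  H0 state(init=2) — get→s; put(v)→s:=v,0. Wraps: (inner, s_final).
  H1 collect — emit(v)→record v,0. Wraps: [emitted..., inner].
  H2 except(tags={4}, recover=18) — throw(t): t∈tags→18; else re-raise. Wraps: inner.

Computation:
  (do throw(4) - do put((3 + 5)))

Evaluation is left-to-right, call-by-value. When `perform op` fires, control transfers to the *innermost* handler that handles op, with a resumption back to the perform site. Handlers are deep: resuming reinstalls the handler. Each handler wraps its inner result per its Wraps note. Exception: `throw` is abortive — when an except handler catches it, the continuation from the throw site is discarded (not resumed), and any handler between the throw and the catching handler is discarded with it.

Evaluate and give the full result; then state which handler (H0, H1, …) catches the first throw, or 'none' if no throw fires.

Answer: 18 ; first throw caught by: H2

Evaluation trace:
throw(4) @ H2 caught ⇒ 18
= 18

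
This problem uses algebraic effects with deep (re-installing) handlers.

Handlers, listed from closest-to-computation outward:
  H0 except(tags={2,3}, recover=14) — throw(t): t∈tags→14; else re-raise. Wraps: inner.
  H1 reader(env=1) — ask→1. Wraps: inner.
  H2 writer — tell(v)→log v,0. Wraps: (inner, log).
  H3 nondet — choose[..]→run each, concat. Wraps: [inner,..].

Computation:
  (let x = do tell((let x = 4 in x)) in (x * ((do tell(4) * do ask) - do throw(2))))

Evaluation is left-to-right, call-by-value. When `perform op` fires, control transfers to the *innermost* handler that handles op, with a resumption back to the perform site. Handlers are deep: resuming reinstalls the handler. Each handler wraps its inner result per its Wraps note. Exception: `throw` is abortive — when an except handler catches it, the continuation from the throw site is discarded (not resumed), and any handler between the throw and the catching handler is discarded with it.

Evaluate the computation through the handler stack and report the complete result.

Answer: [(14, (4, 4))]

Working:
tell(4) @ H2 ⇒ log+=4
tell(4) @ H2 ⇒ log+=4
ask @ H1 ⇒ 1
throw(2) @ H0 caught ⇒ 14
H1 returns 14
H2 returns (14, (4, 4))
H3 returns [(14, (4, 4))]
= [(14, (4, 4))]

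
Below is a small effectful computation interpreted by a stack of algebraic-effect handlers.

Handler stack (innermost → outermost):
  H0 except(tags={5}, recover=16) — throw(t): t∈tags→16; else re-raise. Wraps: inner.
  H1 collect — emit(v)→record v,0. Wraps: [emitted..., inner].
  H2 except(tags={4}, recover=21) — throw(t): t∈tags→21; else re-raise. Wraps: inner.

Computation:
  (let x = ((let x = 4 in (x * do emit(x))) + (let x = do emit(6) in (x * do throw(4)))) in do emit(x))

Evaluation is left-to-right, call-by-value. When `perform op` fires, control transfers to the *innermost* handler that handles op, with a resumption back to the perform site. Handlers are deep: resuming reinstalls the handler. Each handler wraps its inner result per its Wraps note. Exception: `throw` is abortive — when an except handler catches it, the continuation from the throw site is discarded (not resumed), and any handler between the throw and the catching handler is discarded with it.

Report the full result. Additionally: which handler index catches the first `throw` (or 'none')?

Evaluation trace:
emit(4) @ H1 ⇒ out+=4
emit(6) @ H1 ⇒ out+=6
throw(4) @ H0 re-raised
throw(4) @ H2 caught ⇒ 21
= 21

Answer: 21 ; first throw caught by: H2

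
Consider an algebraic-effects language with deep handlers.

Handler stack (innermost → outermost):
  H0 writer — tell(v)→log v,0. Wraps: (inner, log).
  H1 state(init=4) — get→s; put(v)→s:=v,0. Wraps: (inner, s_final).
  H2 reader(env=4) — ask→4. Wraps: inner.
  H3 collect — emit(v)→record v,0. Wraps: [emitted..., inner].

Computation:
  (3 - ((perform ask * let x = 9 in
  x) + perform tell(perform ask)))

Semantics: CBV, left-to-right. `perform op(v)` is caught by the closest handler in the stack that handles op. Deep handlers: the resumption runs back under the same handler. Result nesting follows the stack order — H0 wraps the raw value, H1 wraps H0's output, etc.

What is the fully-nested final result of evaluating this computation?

Evaluation trace:
ask @ H2 ⇒ 4
ask @ H2 ⇒ 4
tell(4) @ H0 ⇒ log+=4
H0 returns (-33, (4))
H1 returns ((-33, (4)), 4)
H2 returns ((-33, (4)), 4)
H3 returns [((-33, (4)), 4)]
= [((-33, (4)), 4)]

Answer: [((-33, (4)), 4)]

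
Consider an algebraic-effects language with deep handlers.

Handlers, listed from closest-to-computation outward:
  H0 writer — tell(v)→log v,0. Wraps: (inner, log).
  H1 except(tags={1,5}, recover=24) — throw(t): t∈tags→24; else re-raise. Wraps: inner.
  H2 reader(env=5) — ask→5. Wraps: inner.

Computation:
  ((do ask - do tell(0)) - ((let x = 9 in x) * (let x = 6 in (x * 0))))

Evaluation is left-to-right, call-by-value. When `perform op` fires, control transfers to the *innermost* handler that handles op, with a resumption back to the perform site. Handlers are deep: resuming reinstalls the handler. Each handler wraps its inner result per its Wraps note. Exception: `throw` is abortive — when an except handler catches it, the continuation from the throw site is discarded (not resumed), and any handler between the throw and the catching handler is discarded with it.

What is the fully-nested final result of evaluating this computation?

Answer: (5, (0))

Step-by-step:
ask @ H2 ⇒ 5
tell(0) @ H0 ⇒ log+=0
H0 returns (5, (0))
H1 returns (5, (0))
H2 returns (5, (0))
= (5, (0))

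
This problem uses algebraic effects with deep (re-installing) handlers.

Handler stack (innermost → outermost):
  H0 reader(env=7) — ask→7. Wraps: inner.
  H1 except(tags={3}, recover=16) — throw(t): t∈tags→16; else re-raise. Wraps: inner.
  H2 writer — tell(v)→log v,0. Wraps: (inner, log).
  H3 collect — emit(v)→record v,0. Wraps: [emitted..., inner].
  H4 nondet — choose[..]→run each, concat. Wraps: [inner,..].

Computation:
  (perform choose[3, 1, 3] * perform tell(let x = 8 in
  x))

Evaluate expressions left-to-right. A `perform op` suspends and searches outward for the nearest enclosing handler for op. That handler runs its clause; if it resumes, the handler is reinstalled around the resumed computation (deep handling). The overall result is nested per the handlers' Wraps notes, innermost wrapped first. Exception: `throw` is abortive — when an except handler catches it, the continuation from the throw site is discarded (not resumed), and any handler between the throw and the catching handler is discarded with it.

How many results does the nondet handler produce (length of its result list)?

Answer: 3

Working:
choose[3, 1, 3] @ H4
  branch[0] choose=3:
    tell(8) @ H2 ⇒ log+=8
    H0 returns 0
    H1 returns 0
    H2 returns (0, (8))
    H3 returns [(0, (8))]
    H4 returns [[(0, (8))]]
  branch[1] choose=1:
    tell(8) @ H2 ⇒ log+=8
    H0 returns 0
    H1 returns 0
    H2 returns (0, (8))
    H3 returns [(0, (8))]
    H4 returns [[(0, (8))]]
  branch[2] choose=3:
    tell(8) @ H2 ⇒ log+=8
    H0 returns 0
    H1 returns 0
    H2 returns (0, (8))
    H3 returns [(0, (8))]
    H4 returns [[(0, (8))]]
= [[(0, (8))], [(0, (8))], [(0, (8))]]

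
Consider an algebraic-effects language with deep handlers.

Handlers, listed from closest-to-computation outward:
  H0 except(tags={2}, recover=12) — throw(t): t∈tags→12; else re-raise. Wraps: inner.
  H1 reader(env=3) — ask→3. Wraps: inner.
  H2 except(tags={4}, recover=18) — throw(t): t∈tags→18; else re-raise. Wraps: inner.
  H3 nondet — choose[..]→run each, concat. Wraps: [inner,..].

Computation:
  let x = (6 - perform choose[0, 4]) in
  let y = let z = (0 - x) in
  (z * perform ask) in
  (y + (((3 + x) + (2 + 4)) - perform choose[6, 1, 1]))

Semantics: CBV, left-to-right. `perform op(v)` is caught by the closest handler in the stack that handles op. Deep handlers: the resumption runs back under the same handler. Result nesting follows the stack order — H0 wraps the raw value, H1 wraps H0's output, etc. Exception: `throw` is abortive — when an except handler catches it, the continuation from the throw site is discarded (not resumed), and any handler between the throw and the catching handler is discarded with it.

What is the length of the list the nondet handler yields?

Answer: 6

Working:
choose[0, 4] @ H3
  branch[0] choose=0:
    ask @ H1 ⇒ 3
    choose[6, 1, 1] @ H3
      branch[0] choose=6:
        H0 returns -9
        H1 returns -9
        H2 returns -9
        H3 returns [-9]
      branch[1] choose=1:
        H0 returns -4
        H1 returns -4
        H2 returns -4
        H3 returns [-4]
      branch[2] choose=1:
        H0 returns -4
        H1 returns -4
        H2 returns -4
        H3 returns [-4]
  branch[1] choose=4:
    ask @ H1 ⇒ 3
    choose[6, 1, 1] @ H3
      branch[0] choose=6:
        H0 returns -1
        H1 returns -1
        H2 returns -1
        H3 returns [-1]
      branch[1] choose=1:
        H0 returns 4
        H1 returns 4
        H2 returns 4
        H3 returns [4]
      branch[2] choose=1:
        H0 returns 4
        H1 returns 4
        H2 returns 4
        H3 returns [4]
= [-9, -4, -4, -1, 4, 4]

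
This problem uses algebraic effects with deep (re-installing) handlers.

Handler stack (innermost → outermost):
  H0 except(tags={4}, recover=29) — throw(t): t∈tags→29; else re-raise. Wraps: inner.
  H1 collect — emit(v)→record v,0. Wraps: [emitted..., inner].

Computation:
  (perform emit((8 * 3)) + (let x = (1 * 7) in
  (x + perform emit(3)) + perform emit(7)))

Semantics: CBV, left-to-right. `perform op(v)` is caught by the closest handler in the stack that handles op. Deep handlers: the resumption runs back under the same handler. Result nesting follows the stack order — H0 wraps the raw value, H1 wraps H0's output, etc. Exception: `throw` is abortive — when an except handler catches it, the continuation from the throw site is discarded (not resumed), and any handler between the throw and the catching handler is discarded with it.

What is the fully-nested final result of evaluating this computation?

Answer: [24, 3, 7, 7]

Working:
emit(24) @ H1 ⇒ out+=24
emit(3) @ H1 ⇒ out+=3
emit(7) @ H1 ⇒ out+=7
H0 returns 7
H1 returns [24, 3, 7, 7]
= [24, 3, 7, 7]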